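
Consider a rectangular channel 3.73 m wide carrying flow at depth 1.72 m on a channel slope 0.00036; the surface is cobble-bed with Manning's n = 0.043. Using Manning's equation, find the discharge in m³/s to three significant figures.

A = b·y = 3.73 × 1.72 = 6.416 m²
P = b + 2y = 3.73 + 2×1.72 = 7.170 m
R = A/P = 6.416/7.170 = 0.8948 m
Q = (1/n)·A·R^(2/3)·S^(1/2) = (1/0.043) × 6.416 × 0.8948^(2/3) × 0.00036^(1/2) = 2.629 m³/s

2.63 m³/s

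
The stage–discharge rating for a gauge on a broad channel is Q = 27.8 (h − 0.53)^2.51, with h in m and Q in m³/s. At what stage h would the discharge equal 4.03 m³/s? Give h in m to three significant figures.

0.993 m

h − h₀ = (Q/C)^(1/b) = (4.03/27.8)^(1/2.51) = 0.4633 m
h = 0.53 + 0.4633 = 0.9933 m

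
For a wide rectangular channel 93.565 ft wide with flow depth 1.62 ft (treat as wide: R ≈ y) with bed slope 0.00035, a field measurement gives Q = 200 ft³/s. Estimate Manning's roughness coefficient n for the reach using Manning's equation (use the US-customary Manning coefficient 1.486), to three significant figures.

A = b·y = 93.565 × 1.62 = 151.6 ft²
Wide channel: R ≈ y = 1.62 ft
n = (1.486/Q)·A·R^(2/3)·S^(1/2) = (1.486/200) × 151.6 × 1.379 × 0.01871 = 0.02906

0.0291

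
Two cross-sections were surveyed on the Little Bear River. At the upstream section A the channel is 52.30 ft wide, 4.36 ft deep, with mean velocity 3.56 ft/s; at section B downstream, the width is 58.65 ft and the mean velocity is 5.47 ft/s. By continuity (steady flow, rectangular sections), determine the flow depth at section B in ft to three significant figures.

2.53 ft

Q = A₁V₁ = (52.30×4.36) × 3.56 = 811.8 ft³/s
d₂ = Q/(b₂ V₂) = 811.8/(58.65×5.47) = 2.530 ft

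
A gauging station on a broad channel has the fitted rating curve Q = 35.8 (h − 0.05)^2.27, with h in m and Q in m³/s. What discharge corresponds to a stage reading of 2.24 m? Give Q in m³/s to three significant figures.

212 m³/s

Q = 35.8 × (2.24 − 0.05)^2.27 = 35.8 × 2.19^2.27 = 212.2 m³/s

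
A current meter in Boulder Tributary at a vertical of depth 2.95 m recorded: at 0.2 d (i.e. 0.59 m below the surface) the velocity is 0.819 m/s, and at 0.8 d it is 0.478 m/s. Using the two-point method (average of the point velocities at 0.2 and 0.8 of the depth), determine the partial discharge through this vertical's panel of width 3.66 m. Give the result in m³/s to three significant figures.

7.00 m³/s

v̄ = (0.819 + 0.478) / 2 = 0.6485 m/s
q = v̄ × d × w = 0.6485 × 2.95 × 3.66 = 7.002 m³/s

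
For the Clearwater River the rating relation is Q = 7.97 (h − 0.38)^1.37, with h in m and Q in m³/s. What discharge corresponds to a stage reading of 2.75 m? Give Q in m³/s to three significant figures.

Q = 7.97 × (2.75 − 0.38)^1.37 = 7.97 × 2.37^1.37 = 25.99 m³/s

26.0 m³/s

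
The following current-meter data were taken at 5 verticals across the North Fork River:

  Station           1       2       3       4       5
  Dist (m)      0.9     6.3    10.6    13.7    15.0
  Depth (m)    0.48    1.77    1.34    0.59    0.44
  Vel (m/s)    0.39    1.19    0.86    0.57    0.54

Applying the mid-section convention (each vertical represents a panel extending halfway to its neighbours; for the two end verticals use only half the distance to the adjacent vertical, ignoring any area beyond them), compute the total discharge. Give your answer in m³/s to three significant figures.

15.9 m³/s

w_1 = (6.3 − 0.9)/2 = 2.7 m; q_1 = 0.39 × 0.48 × 2.7 = 0.5054 m³/s
w_2 = (10.6 − 0.9)/2 = 4.85 m; q_2 = 1.19 × 1.77 × 4.85 = 10.22 m³/s
w_3 = (13.7 − 6.3)/2 = 3.7 m; q_3 = 0.86 × 1.34 × 3.7 = 4.264 m³/s
w_4 = (15.0 − 10.6)/2 = 2.2 m; q_4 = 0.57 × 0.59 × 2.2 = 0.7399 m³/s
w_5 = (15.0 − 13.7)/2 = 0.65 m; q_5 = 0.54 × 0.44 × 0.65 = 0.1544 m³/s
Q = Σ qᵢ = 15.88 m³/s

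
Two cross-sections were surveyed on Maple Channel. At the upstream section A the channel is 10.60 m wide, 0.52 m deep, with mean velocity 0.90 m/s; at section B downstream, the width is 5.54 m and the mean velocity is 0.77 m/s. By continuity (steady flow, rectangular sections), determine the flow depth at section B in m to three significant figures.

Q = A₁V₁ = (10.60×0.52) × 0.90 = 4.961 m³/s
d₂ = Q/(b₂ V₂) = 4.961/(5.54×0.77) = 1.163 m

1.16 m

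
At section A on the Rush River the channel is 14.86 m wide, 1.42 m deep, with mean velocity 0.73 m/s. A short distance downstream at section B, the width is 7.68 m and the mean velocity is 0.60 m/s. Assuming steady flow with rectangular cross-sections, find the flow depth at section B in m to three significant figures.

Q = A₁V₁ = (14.86×1.42) × 0.73 = 15.40 m³/s
d₂ = Q/(b₂ V₂) = 15.40/(7.68×0.60) = 3.343 m

3.34 m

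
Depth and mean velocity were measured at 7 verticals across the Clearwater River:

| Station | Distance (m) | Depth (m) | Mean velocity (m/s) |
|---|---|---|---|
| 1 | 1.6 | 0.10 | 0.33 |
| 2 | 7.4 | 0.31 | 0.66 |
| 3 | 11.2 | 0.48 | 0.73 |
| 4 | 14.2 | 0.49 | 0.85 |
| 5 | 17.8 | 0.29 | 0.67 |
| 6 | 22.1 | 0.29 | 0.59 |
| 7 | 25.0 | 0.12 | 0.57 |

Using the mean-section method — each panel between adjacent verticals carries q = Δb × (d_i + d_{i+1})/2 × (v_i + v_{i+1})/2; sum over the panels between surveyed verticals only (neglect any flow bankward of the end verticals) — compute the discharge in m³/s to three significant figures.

Panel 1-2: Δb = 5.8 m, d̄ = (0.10+0.31)/2 = 0.205, v̄ = (0.33+0.66)/2 = 0.495 → q = 5.8×0.205×0.495 = 0.5886 m³/s
Panel 2-3: Δb = 3.8 m, d̄ = (0.31+0.48)/2 = 0.395, v̄ = (0.66+0.73)/2 = 0.695 → q = 3.8×0.395×0.695 = 1.043 m³/s
Panel 3-4: Δb = 3 m, d̄ = (0.48+0.49)/2 = 0.485, v̄ = (0.73+0.85)/2 = 0.79 → q = 3×0.485×0.79 = 1.149 m³/s
Panel 4-5: Δb = 3.6 m, d̄ = (0.49+0.29)/2 = 0.39, v̄ = (0.85+0.67)/2 = 0.76 → q = 3.6×0.39×0.76 = 1.067 m³/s
Panel 5-6: Δb = 4.3 m, d̄ = (0.29+0.29)/2 = 0.29, v̄ = (0.67+0.59)/2 = 0.63 → q = 4.3×0.29×0.63 = 0.7856 m³/s
Panel 6-7: Δb = 2.9 m, d̄ = (0.29+0.12)/2 = 0.205, v̄ = (0.59+0.57)/2 = 0.58 → q = 2.9×0.205×0.58 = 0.3448 m³/s
Q = Σ q = 4.979 m³/s

4.98 m³/s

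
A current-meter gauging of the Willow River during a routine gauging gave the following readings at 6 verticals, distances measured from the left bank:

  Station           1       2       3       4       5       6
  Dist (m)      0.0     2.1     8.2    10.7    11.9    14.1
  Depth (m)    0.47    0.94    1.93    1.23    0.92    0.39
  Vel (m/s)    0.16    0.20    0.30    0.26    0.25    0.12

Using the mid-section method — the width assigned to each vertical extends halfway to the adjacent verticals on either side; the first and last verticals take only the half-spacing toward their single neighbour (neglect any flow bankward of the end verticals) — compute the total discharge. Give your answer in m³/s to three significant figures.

4.37 m³/s

w_1 = (2.1 − 0.0)/2 = 1.05 m; q_1 = 0.16 × 0.47 × 1.05 = 0.07896 m³/s
w_2 = (8.2 − 0.0)/2 = 4.1 m; q_2 = 0.20 × 0.94 × 4.1 = 0.7708 m³/s
w_3 = (10.7 − 2.1)/2 = 4.3 m; q_3 = 0.30 × 1.93 × 4.3 = 2.490 m³/s
w_4 = (11.9 − 8.2)/2 = 1.85 m; q_4 = 0.26 × 1.23 × 1.85 = 0.5916 m³/s
w_5 = (14.1 − 10.7)/2 = 1.7 m; q_5 = 0.25 × 0.92 × 1.7 = 0.3910 m³/s
w_6 = (14.1 − 11.9)/2 = 1.1 m; q_6 = 0.12 × 0.39 × 1.1 = 0.05148 m³/s
Q = Σ qᵢ = 4.374 m³/s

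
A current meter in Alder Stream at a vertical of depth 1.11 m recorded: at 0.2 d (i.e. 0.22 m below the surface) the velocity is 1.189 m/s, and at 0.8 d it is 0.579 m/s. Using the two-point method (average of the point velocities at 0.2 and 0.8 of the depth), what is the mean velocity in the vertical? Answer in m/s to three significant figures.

0.884 m/s

v̄ = (1.189 + 0.579) / 2 = 0.8840 m/s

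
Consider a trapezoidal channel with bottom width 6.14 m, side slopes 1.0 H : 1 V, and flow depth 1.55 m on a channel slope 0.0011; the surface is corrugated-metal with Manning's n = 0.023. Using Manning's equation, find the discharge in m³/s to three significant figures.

A = (b + z·y)·y = (6.14 + 1.0×1.55)×1.55 = 11.92 m²
P = b + 2y√(1+z²) = 6.14 + 2×1.55×√(1+1.0²) = 10.52 m
R = A/P = 11.92/10.52 = 1.133 m
Q = (1/n)·A·R^(2/3)·S^(1/2) = (1/0.023) × 11.92 × 1.133^(2/3) × 0.0011^(1/2) = 18.68 m³/s

18.7 m³/s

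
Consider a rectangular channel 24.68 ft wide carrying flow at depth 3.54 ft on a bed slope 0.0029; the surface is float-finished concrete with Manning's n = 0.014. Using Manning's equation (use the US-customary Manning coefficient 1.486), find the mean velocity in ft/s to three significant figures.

11.2 ft/s

A = b·y = 24.68 × 3.54 = 87.37 ft²
P = b + 2y = 24.68 + 2×3.54 = 31.76 ft
R = A/P = 87.37/31.76 = 2.751 ft
Q = (1.486/n)·A·R^(2/3)·S^(1/2) = (1.486/0.014) × 87.37 × 2.751^(2/3) × 0.0029^(1/2) = 980.4 ft³/s
V = Q/A = 980.4/87.37 = 11.22 ft/s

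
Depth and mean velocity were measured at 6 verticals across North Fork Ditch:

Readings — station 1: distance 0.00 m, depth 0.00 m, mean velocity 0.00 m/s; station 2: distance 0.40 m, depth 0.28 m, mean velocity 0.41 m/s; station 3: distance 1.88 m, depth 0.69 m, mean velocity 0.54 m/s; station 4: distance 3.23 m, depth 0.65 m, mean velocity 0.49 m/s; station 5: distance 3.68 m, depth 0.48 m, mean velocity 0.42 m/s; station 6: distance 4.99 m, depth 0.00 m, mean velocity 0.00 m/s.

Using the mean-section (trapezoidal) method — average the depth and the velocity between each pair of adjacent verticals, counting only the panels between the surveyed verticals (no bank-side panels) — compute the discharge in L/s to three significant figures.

1000 L/s

Panel 1-2: Δb = 0.4 m, d̄ = (0.00+0.28)/2 = 0.14, v̄ = (0.00+0.41)/2 = 0.205 → q = 0.4×0.14×0.205 = 0.01148 m³/s
Panel 2-3: Δb = 1.48 m, d̄ = (0.28+0.69)/2 = 0.485, v̄ = (0.41+0.54)/2 = 0.475 → q = 1.48×0.485×0.475 = 0.3410 m³/s
Panel 3-4: Δb = 1.35 m, d̄ = (0.69+0.65)/2 = 0.67, v̄ = (0.54+0.49)/2 = 0.515 → q = 1.35×0.67×0.515 = 0.4658 m³/s
Panel 4-5: Δb = 0.45 m, d̄ = (0.65+0.48)/2 = 0.565, v̄ = (0.49+0.42)/2 = 0.455 → q = 0.45×0.565×0.455 = 0.1157 m³/s
Panel 5-6: Δb = 1.31 m, d̄ = (0.48+0.00)/2 = 0.24, v̄ = (0.42+0.00)/2 = 0.21 → q = 1.31×0.24×0.21 = 0.06602 m³/s
Q = Σ q = 1.000 m³/s
= 1.000 × 1000 = 1000 L/s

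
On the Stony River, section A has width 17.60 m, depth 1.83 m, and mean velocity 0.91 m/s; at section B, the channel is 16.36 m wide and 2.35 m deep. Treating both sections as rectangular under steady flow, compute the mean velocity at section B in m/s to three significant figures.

0.762 m/s

Q = A₁V₁ = (17.60×1.83) × 0.91 = 29.31 m³/s
A₂ = 16.36 × 2.35 = 38.45 m²
V₂ = Q/A₂ = 29.31/38.45 = 0.7623 m/s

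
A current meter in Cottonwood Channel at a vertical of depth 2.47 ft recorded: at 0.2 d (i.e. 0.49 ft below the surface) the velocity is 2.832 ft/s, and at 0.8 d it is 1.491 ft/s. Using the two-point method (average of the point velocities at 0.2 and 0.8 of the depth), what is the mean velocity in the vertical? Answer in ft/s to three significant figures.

2.16 ft/s

v̄ = (2.832 + 1.491) / 2 = 2.162 ft/s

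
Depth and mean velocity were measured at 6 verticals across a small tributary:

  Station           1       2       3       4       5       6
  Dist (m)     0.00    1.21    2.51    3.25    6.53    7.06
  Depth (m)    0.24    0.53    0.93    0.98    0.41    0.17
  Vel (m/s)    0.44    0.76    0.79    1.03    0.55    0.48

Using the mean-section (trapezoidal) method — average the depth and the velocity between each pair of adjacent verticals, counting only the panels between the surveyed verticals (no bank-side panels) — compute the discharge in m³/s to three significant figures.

3.54 m³/s

Panel 1-2: Δb = 1.21 m, d̄ = (0.24+0.53)/2 = 0.385, v̄ = (0.44+0.76)/2 = 0.6 → q = 1.21×0.385×0.6 = 0.2795 m³/s
Panel 2-3: Δb = 1.3 m, d̄ = (0.53+0.93)/2 = 0.73, v̄ = (0.76+0.79)/2 = 0.775 → q = 1.3×0.73×0.775 = 0.7355 m³/s
Panel 3-4: Δb = 0.74 m, d̄ = (0.93+0.98)/2 = 0.955, v̄ = (0.79+1.03)/2 = 0.91 → q = 0.74×0.955×0.91 = 0.6431 m³/s
Panel 4-5: Δb = 3.28 m, d̄ = (0.98+0.41)/2 = 0.695, v̄ = (1.03+0.55)/2 = 0.79 → q = 3.28×0.695×0.79 = 1.801 m³/s
Panel 5-6: Δb = 0.53 m, d̄ = (0.41+0.17)/2 = 0.29, v̄ = (0.55+0.48)/2 = 0.515 → q = 0.53×0.29×0.515 = 0.07916 m³/s
Q = Σ q = 3.538 m³/s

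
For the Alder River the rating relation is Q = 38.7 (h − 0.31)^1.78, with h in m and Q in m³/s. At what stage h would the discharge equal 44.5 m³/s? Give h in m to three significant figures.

h − h₀ = (Q/C)^(1/b) = (44.5/38.7)^(1/1.78) = 1.082 m
h = 0.31 + 1.082 = 1.392 m

1.39 m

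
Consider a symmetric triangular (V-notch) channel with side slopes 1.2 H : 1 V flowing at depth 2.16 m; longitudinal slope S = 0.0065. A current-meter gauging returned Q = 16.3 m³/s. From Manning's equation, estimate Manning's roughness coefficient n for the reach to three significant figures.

0.0245

A = z·y² = 1.2×2.16² = 5.599 m²
P = 2y√(1+z²) = 2×2.16×√(1+1.2²) = 6.748 m
R = A/P = 5.599/6.748 = 0.8297 m
n = (1/Q)·A·R^(2/3)·S^(1/2) = (1/16.3) × 5.599 × 0.8830 × 0.08062 = 0.02445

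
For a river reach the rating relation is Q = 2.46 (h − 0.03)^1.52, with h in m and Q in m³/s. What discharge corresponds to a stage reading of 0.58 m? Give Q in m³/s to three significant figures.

Q = 2.46 × (0.58 − 0.03)^1.52 = 2.46 × 0.55^1.52 = 0.9915 m³/s

0.991 m³/s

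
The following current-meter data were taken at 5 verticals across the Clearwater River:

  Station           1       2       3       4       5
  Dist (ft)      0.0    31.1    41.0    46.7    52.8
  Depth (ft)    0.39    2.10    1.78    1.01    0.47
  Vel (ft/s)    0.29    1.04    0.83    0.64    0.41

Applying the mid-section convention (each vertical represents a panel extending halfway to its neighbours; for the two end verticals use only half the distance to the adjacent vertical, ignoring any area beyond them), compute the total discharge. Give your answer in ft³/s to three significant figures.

w_1 = (31.1 − 0.0)/2 = 15.55 ft; q_1 = 0.29 × 0.39 × 15.55 = 1.759 ft³/s
w_2 = (41.0 − 0.0)/2 = 20.5 ft; q_2 = 1.04 × 2.10 × 20.5 = 44.77 ft³/s
w_3 = (46.7 − 31.1)/2 = 7.8 ft; q_3 = 0.83 × 1.78 × 7.8 = 11.52 ft³/s
w_4 = (52.8 − 41.0)/2 = 5.9 ft; q_4 = 0.64 × 1.01 × 5.9 = 3.814 ft³/s
w_5 = (52.8 − 46.7)/2 = 3.05 ft; q_5 = 0.41 × 0.47 × 3.05 = 0.5877 ft³/s
Q = Σ qᵢ = 62.46 ft³/s

62.5 ft³/s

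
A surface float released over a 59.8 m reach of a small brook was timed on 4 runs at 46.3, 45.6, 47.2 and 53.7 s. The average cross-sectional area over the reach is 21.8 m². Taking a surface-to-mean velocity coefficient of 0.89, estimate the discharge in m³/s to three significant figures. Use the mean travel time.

t̄ = (46.3 + 45.6 + 47.2 + 53.7) / 4 = 48.2 s
v_surface = L / t̄ = 59.8 / 48.2 = 1.241 m/s
v_mean = 0.89 × 1.241 = 1.104 m/s
Q = A × v_mean = 21.8 × 1.104 = 24.07 m³/s

24.1 m³/s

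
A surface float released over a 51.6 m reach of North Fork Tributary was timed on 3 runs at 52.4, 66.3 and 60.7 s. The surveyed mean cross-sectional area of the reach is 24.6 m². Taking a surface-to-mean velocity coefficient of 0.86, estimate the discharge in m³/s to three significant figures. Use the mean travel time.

t̄ = (52.4 + 66.3 + 60.7) / 3 = 59.8 s
v_surface = L / t̄ = 51.6 / 59.8 = 0.8629 m/s
v_mean = 0.86 × 0.8629 = 0.7421 m/s
Q = A × v_mean = 24.6 × 0.7421 = 18.26 m³/s

18.3 m³/s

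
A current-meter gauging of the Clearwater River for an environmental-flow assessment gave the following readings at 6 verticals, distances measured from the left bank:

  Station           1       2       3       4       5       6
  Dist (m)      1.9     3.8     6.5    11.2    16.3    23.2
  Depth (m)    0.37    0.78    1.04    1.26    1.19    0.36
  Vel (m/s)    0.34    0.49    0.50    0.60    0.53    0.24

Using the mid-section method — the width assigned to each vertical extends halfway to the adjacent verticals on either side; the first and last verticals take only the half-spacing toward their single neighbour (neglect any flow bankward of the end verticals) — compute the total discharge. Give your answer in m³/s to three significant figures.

10.7 m³/s

w_1 = (3.8 − 1.9)/2 = 0.95 m; q_1 = 0.34 × 0.37 × 0.95 = 0.1195 m³/s
w_2 = (6.5 − 1.9)/2 = 2.3 m; q_2 = 0.49 × 0.78 × 2.3 = 0.8791 m³/s
w_3 = (11.2 − 3.8)/2 = 3.7 m; q_3 = 0.50 × 1.04 × 3.7 = 1.924 m³/s
w_4 = (16.3 − 6.5)/2 = 4.9 m; q_4 = 0.60 × 1.26 × 4.9 = 3.704 m³/s
w_5 = (23.2 − 11.2)/2 = 6 m; q_5 = 0.53 × 1.19 × 6 = 3.784 m³/s
w_6 = (23.2 − 16.3)/2 = 3.45 m; q_6 = 0.24 × 0.36 × 3.45 = 0.2981 m³/s
Q = Σ qᵢ = 10.71 m³/s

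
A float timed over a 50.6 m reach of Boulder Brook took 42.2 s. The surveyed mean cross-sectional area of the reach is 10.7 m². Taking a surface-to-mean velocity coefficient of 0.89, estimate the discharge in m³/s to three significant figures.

11.4 m³/s

v_surface = L / t̄ = 50.6 / 42.2 = 1.199 m/s
v_mean = 0.89 × 1.199 = 1.067 m/s
Q = A × v_mean = 10.7 × 1.067 = 11.42 m³/s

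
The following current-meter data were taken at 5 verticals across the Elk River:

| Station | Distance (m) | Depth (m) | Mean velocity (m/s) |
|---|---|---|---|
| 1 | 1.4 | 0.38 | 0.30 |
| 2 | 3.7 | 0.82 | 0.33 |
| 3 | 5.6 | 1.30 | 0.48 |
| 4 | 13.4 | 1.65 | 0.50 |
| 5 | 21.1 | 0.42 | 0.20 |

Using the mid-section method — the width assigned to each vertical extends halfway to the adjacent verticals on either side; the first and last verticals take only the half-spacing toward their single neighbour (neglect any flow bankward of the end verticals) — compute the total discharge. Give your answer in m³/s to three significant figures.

w_1 = (3.7 − 1.4)/2 = 1.15 m; q_1 = 0.30 × 0.38 × 1.15 = 0.1311 m³/s
w_2 = (5.6 − 1.4)/2 = 2.1 m; q_2 = 0.33 × 0.82 × 2.1 = 0.5683 m³/s
w_3 = (13.4 − 3.7)/2 = 4.85 m; q_3 = 0.48 × 1.30 × 4.85 = 3.026 m³/s
w_4 = (21.1 − 5.6)/2 = 7.75 m; q_4 = 0.50 × 1.65 × 7.75 = 6.394 m³/s
w_5 = (21.1 − 13.4)/2 = 3.85 m; q_5 = 0.20 × 0.42 × 3.85 = 0.3234 m³/s
Q = Σ qᵢ = 10.44 m³/s

10.4 m³/s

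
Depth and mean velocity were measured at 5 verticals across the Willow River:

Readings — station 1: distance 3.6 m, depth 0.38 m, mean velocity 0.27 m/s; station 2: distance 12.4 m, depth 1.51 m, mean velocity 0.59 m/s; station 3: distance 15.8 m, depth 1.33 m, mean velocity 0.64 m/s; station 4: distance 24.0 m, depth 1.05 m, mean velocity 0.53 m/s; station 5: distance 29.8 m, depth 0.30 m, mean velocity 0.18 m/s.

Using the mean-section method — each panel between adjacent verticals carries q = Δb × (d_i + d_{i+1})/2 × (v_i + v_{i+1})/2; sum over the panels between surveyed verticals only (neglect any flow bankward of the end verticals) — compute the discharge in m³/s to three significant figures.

13.6 m³/s

Panel 1-2: Δb = 8.8 m, d̄ = (0.38+1.51)/2 = 0.945, v̄ = (0.27+0.59)/2 = 0.43 → q = 8.8×0.945×0.43 = 3.576 m³/s
Panel 2-3: Δb = 3.4 m, d̄ = (1.51+1.33)/2 = 1.42, v̄ = (0.59+0.64)/2 = 0.615 → q = 3.4×1.42×0.615 = 2.969 m³/s
Panel 3-4: Δb = 8.2 m, d̄ = (1.33+1.05)/2 = 1.19, v̄ = (0.64+0.53)/2 = 0.585 → q = 8.2×1.19×0.585 = 5.708 m³/s
Panel 4-5: Δb = 5.8 m, d̄ = (1.05+0.30)/2 = 0.675, v̄ = (0.53+0.18)/2 = 0.355 → q = 5.8×0.675×0.355 = 1.390 m³/s
Q = Σ q = 13.64 m³/s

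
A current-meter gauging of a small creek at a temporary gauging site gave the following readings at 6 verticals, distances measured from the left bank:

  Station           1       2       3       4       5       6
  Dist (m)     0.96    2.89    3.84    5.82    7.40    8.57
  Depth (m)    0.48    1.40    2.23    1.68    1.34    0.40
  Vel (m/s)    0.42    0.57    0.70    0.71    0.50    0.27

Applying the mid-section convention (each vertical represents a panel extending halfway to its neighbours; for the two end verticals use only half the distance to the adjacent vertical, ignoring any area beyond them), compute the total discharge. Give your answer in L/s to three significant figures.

6740 L/s

w_1 = (2.89 − 0.96)/2 = 0.965 m; q_1 = 0.42 × 0.48 × 0.965 = 0.1945 m³/s
w_2 = (3.84 − 0.96)/2 = 1.44 m; q_2 = 0.57 × 1.40 × 1.44 = 1.149 m³/s
w_3 = (5.82 − 2.89)/2 = 1.465 m; q_3 = 0.70 × 2.23 × 1.465 = 2.287 m³/s
w_4 = (7.40 − 3.84)/2 = 1.78 m; q_4 = 0.71 × 1.68 × 1.78 = 2.123 m³/s
w_5 = (8.57 − 5.82)/2 = 1.375 m; q_5 = 0.50 × 1.34 × 1.375 = 0.9213 m³/s
w_6 = (8.57 − 7.40)/2 = 0.585 m; q_6 = 0.27 × 0.40 × 0.585 = 0.06318 m³/s
Q = Σ qᵢ = 6.738 m³/s
= 6.738 × 1000 = 6738 L/s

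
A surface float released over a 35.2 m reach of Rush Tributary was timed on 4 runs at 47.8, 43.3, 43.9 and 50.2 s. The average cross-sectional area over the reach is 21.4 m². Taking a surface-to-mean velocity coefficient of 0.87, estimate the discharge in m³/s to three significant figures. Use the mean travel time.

14.2 m³/s

t̄ = (47.8 + 43.3 + 43.9 + 50.2) / 4 = 46.3 s
v_surface = L / t̄ = 35.2 / 46.3 = 0.7603 m/s
v_mean = 0.87 × 0.7603 = 0.6614 m/s
Q = A × v_mean = 21.4 × 0.6614 = 14.15 m³/s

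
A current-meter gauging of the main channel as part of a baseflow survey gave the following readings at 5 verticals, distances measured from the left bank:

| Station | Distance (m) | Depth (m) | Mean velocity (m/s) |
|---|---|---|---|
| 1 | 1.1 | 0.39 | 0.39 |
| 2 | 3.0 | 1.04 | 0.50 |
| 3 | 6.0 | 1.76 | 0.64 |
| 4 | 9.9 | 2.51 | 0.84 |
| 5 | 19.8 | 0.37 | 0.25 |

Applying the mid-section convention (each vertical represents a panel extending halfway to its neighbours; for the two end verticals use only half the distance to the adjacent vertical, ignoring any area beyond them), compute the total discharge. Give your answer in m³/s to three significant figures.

20.3 m³/s

w_1 = (3.0 − 1.1)/2 = 0.95 m; q_1 = 0.39 × 0.39 × 0.95 = 0.1445 m³/s
w_2 = (6.0 − 1.1)/2 = 2.45 m; q_2 = 0.50 × 1.04 × 2.45 = 1.274 m³/s
w_3 = (9.9 − 3.0)/2 = 3.45 m; q_3 = 0.64 × 1.76 × 3.45 = 3.886 m³/s
w_4 = (19.8 − 6.0)/2 = 6.9 m; q_4 = 0.84 × 2.51 × 6.9 = 14.55 m³/s
w_5 = (19.8 − 9.9)/2 = 4.95 m; q_5 = 0.25 × 0.37 × 4.95 = 0.4579 m³/s
Q = Σ qᵢ = 20.31 m³/s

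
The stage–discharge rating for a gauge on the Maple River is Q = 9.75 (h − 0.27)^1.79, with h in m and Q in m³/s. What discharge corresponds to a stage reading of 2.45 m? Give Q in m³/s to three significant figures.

39.3 m³/s

Q = 9.75 × (2.45 − 0.27)^1.79 = 9.75 × 2.18^1.79 = 39.34 m³/s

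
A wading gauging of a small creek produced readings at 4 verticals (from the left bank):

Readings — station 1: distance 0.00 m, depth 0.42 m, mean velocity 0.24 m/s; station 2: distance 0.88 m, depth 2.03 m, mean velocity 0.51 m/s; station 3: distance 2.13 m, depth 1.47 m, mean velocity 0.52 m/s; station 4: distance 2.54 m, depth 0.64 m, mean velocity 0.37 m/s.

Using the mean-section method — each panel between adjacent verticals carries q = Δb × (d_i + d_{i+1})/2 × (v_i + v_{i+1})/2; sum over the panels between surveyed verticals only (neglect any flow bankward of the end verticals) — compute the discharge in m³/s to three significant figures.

Panel 1-2: Δb = 0.88 m, d̄ = (0.42+2.03)/2 = 1.225, v̄ = (0.24+0.51)/2 = 0.375 → q = 0.88×1.225×0.375 = 0.4043 m³/s
Panel 2-3: Δb = 1.25 m, d̄ = (2.03+1.47)/2 = 1.75, v̄ = (0.51+0.52)/2 = 0.515 → q = 1.25×1.75×0.515 = 1.127 m³/s
Panel 3-4: Δb = 0.41 m, d̄ = (1.47+0.64)/2 = 1.055, v̄ = (0.52+0.37)/2 = 0.445 → q = 0.41×1.055×0.445 = 0.1925 m³/s
Q = Σ q = 1.723 m³/s

1.72 m³/s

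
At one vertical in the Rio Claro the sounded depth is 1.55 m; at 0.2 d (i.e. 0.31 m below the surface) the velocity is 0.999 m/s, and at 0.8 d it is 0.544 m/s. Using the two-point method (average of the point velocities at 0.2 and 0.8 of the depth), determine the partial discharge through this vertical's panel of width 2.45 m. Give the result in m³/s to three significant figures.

v̄ = (0.999 + 0.544) / 2 = 0.7715 m/s
q = v̄ × d × w = 0.7715 × 1.55 × 2.45 = 2.930 m³/s

2.93 m³/s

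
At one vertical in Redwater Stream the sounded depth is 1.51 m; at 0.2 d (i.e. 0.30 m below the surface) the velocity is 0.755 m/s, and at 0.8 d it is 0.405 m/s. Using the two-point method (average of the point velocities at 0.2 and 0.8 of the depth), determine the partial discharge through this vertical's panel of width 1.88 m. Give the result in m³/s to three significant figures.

1.65 m³/s

v̄ = (0.755 + 0.405) / 2 = 0.5800 m/s
q = v̄ × d × w = 0.5800 × 1.51 × 1.88 = 1.647 m³/s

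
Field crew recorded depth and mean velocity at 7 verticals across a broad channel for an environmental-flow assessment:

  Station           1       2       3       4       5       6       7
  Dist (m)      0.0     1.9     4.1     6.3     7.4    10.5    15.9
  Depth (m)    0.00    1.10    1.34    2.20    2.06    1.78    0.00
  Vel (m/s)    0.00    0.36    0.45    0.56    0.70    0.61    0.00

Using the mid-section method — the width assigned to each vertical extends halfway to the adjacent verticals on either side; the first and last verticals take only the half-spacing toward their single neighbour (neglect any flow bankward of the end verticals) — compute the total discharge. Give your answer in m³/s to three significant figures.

w_2 = (4.1 − 0.0)/2 = 2.05 m; q_2 = 0.36 × 1.10 × 2.05 = 0.8118 m³/s
w_3 = (6.3 − 1.9)/2 = 2.2 m; q_3 = 0.45 × 1.34 × 2.2 = 1.327 m³/s
w_4 = (7.4 − 4.1)/2 = 1.65 m; q_4 = 0.56 × 2.20 × 1.65 = 2.033 m³/s
w_5 = (10.5 − 6.3)/2 = 2.1 m; q_5 = 0.70 × 2.06 × 2.1 = 3.028 m³/s
w_6 = (15.9 − 7.4)/2 = 4.25 m; q_6 = 0.61 × 1.78 × 4.25 = 4.615 m³/s
Stations 1, 7 contribute zero (depth or velocity is 0).
Q = Σ qᵢ = 11.81 m³/s

11.8 m³/s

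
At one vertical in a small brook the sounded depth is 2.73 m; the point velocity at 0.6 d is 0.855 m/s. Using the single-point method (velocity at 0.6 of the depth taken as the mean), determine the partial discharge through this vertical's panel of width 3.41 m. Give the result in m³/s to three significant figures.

7.96 m³/s

v̄ = v₀.₆ = 0.855 m/s
q = v̄ × d × w = 0.8550 × 2.73 × 3.41 = 7.959 m³/s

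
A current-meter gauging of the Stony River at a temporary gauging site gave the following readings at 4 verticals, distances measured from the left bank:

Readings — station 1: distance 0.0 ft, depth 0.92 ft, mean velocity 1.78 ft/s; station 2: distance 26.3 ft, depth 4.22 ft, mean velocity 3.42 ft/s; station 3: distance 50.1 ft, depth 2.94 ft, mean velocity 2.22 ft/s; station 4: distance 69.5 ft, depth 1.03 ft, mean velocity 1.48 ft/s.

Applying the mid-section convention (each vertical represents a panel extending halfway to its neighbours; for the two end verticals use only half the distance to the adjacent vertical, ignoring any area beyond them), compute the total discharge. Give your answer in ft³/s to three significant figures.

539 ft³/s

w_1 = (26.3 − 0.0)/2 = 13.15 ft; q_1 = 1.78 × 0.92 × 13.15 = 21.53 ft³/s
w_2 = (50.1 − 0.0)/2 = 25.05 ft; q_2 = 3.42 × 4.22 × 25.05 = 361.5 ft³/s
w_3 = (69.5 − 26.3)/2 = 21.6 ft; q_3 = 2.22 × 2.94 × 21.6 = 141.0 ft³/s
w_4 = (69.5 − 50.1)/2 = 9.7 ft; q_4 = 1.48 × 1.03 × 9.7 = 14.79 ft³/s
Q = Σ qᵢ = 538.8 ft³/s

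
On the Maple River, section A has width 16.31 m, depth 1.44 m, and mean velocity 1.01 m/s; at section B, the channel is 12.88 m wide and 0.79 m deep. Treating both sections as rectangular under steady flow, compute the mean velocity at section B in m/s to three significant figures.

2.33 m/s

Q = A₁V₁ = (16.31×1.44) × 1.01 = 23.72 m³/s
A₂ = 12.88 × 0.79 = 10.18 m²
V₂ = Q/A₂ = 23.72/10.18 = 2.331 m/s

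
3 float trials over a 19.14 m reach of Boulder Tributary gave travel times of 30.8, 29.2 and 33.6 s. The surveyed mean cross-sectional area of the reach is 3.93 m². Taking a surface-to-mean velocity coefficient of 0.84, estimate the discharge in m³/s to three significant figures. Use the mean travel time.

t̄ = (30.8 + 29.2 + 33.6) / 3 = 31.2 s
v_surface = L / t̄ = 19.14 / 31.2 = 0.6135 m/s
v_mean = 0.84 × 0.6135 = 0.5153 m/s
Q = A × v_mean = 3.93 × 0.5153 = 2.025 m³/s

2.03 m³/s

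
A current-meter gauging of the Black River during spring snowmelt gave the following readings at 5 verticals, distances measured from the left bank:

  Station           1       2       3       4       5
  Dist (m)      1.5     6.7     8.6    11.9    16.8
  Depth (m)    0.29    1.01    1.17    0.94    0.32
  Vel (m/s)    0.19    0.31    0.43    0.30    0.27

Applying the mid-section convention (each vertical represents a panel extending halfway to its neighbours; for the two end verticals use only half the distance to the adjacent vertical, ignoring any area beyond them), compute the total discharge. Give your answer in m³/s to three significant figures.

w_1 = (6.7 − 1.5)/2 = 2.6 m; q_1 = 0.19 × 0.29 × 2.6 = 0.1433 m³/s
w_2 = (8.6 − 1.5)/2 = 3.55 m; q_2 = 0.31 × 1.01 × 3.55 = 1.112 m³/s
w_3 = (11.9 − 6.7)/2 = 2.6 m; q_3 = 0.43 × 1.17 × 2.6 = 1.308 m³/s
w_4 = (16.8 − 8.6)/2 = 4.1 m; q_4 = 0.30 × 0.94 × 4.1 = 1.156 m³/s
w_5 = (16.8 − 11.9)/2 = 2.45 m; q_5 = 0.27 × 0.32 × 2.45 = 0.2117 m³/s
Q = Σ qᵢ = 3.931 m³/s

3.93 m³/s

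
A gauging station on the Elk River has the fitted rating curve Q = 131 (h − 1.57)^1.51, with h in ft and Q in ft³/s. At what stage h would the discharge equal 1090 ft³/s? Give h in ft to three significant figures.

5.64 ft

h − h₀ = (Q/C)^(1/b) = (1090/131)^(1/1.51) = 4.068 ft
h = 1.57 + 4.068 = 5.638 ft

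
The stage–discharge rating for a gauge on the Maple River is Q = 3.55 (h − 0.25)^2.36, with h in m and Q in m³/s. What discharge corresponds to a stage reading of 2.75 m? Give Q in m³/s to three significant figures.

Q = 3.55 × (2.75 − 0.25)^2.36 = 3.55 × 2.5^2.36 = 30.86 m³/s

30.9 m³/s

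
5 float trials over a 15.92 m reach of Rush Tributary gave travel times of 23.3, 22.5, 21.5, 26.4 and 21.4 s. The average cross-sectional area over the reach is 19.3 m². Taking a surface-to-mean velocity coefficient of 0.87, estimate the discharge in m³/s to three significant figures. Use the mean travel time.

11.6 m³/s

t̄ = (23.3 + 22.5 + 21.5 + 26.4 + 21.4) / 5 = 23.02 s
v_surface = L / t̄ = 15.92 / 23.02 = 0.6916 m/s
v_mean = 0.87 × 0.6916 = 0.6017 m/s
Q = A × v_mean = 19.3 × 0.6017 = 11.61 m³/s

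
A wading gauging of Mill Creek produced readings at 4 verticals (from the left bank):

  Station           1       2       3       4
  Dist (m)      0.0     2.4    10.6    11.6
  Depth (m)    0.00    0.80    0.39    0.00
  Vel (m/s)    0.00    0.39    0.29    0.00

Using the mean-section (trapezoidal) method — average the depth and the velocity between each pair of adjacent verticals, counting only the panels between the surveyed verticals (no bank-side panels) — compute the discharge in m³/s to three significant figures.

1.87 m³/s

Panel 1-2: Δb = 2.4 m, d̄ = (0.00+0.80)/2 = 0.4, v̄ = (0.00+0.39)/2 = 0.195 → q = 2.4×0.4×0.195 = 0.1872 m³/s
Panel 2-3: Δb = 8.2 m, d̄ = (0.80+0.39)/2 = 0.595, v̄ = (0.39+0.29)/2 = 0.34 → q = 8.2×0.595×0.34 = 1.659 m³/s
Panel 3-4: Δb = 1 m, d̄ = (0.39+0.00)/2 = 0.195, v̄ = (0.29+0.00)/2 = 0.145 → q = 1×0.195×0.145 = 0.02828 m³/s
Q = Σ q = 1.874 m³/s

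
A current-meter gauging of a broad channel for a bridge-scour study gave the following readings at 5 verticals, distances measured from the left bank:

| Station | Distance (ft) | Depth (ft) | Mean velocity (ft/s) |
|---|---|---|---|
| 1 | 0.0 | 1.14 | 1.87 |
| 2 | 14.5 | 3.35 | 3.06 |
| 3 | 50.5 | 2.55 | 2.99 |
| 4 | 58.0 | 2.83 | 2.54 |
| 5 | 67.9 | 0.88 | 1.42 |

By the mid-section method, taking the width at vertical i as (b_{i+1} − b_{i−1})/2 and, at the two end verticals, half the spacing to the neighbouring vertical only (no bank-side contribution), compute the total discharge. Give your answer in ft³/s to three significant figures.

509 ft³/s

w_1 = (14.5 − 0.0)/2 = 7.25 ft; q_1 = 1.87 × 1.14 × 7.25 = 15.46 ft³/s
w_2 = (50.5 − 0.0)/2 = 25.25 ft; q_2 = 3.06 × 3.35 × 25.25 = 258.8 ft³/s
w_3 = (58.0 − 14.5)/2 = 21.75 ft; q_3 = 2.99 × 2.55 × 21.75 = 165.8 ft³/s
w_4 = (67.9 − 50.5)/2 = 8.7 ft; q_4 = 2.54 × 2.83 × 8.7 = 62.54 ft³/s
w_5 = (67.9 − 58.0)/2 = 4.95 ft; q_5 = 1.42 × 0.88 × 4.95 = 6.186 ft³/s
Q = Σ qᵢ = 508.8 ft³/s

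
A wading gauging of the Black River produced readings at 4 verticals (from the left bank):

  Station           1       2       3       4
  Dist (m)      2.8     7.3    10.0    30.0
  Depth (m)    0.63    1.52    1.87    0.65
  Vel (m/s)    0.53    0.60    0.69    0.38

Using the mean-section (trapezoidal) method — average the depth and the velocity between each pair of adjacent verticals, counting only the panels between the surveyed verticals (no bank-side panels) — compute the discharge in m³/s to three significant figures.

19.2 m³/s

Panel 1-2: Δb = 4.5 m, d̄ = (0.63+1.52)/2 = 1.075, v̄ = (0.53+0.60)/2 = 0.565 → q = 4.5×1.075×0.565 = 2.733 m³/s
Panel 2-3: Δb = 2.7 m, d̄ = (1.52+1.87)/2 = 1.695, v̄ = (0.60+0.69)/2 = 0.645 → q = 2.7×1.695×0.645 = 2.952 m³/s
Panel 3-4: Δb = 20 m, d̄ = (1.87+0.65)/2 = 1.26, v̄ = (0.69+0.38)/2 = 0.535 → q = 20×1.26×0.535 = 13.48 m³/s
Q = Σ q = 19.17 m³/s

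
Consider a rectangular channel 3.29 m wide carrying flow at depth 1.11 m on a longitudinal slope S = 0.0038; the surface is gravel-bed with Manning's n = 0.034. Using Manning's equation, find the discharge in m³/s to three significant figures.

A = b·y = 3.29 × 1.11 = 3.652 m²
P = b + 2y = 3.29 + 2×1.11 = 5.510 m
R = A/P = 3.652/5.510 = 0.6628 m
Q = (1/n)·A·R^(2/3)·S^(1/2) = (1/0.034) × 3.652 × 0.6628^(2/3) × 0.0038^(1/2) = 5.033 m³/s

5.03 m³/s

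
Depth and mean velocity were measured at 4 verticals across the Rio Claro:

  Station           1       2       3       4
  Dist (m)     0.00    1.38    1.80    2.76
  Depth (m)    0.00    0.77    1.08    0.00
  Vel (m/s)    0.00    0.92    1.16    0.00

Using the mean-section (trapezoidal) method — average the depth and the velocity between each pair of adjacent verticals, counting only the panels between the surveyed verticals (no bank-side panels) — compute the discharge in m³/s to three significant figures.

0.949 m³/s

Panel 1-2: Δb = 1.38 m, d̄ = (0.00+0.77)/2 = 0.385, v̄ = (0.00+0.92)/2 = 0.46 → q = 1.38×0.385×0.46 = 0.2444 m³/s
Panel 2-3: Δb = 0.42 m, d̄ = (0.77+1.08)/2 = 0.925, v̄ = (0.92+1.16)/2 = 1.04 → q = 0.42×0.925×1.04 = 0.4040 m³/s
Panel 3-4: Δb = 0.96 m, d̄ = (1.08+0.00)/2 = 0.54, v̄ = (1.16+0.00)/2 = 0.58 → q = 0.96×0.54×0.58 = 0.3007 m³/s
Q = Σ q = 0.9491 m³/s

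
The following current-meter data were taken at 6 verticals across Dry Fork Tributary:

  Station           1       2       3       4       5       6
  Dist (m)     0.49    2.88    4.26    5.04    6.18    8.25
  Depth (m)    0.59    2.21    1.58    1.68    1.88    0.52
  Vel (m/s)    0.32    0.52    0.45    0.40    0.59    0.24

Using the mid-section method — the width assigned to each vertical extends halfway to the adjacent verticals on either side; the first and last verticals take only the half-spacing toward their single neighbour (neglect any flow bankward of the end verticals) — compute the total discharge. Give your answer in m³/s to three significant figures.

5.71 m³/s

w_1 = (2.88 − 0.49)/2 = 1.195 m; q_1 = 0.32 × 0.59 × 1.195 = 0.2256 m³/s
w_2 = (4.26 − 0.49)/2 = 1.885 m; q_2 = 0.52 × 2.21 × 1.885 = 2.166 m³/s
w_3 = (5.04 − 2.88)/2 = 1.08 m; q_3 = 0.45 × 1.58 × 1.08 = 0.7679 m³/s
w_4 = (6.18 − 4.26)/2 = 0.96 m; q_4 = 0.40 × 1.68 × 0.96 = 0.6451 m³/s
w_5 = (8.25 − 5.04)/2 = 1.605 m; q_5 = 0.59 × 1.88 × 1.605 = 1.780 m³/s
w_6 = (8.25 − 6.18)/2 = 1.035 m; q_6 = 0.24 × 0.52 × 1.035 = 0.1292 m³/s
Q = Σ qᵢ = 5.714 m³/s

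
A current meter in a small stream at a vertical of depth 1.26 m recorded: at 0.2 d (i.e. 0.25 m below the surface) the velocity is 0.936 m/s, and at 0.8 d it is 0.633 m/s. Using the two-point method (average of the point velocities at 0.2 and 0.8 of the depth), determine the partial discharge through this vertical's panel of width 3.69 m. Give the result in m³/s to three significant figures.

v̄ = (0.936 + 0.633) / 2 = 0.7845 m/s
q = v̄ × d × w = 0.7845 × 1.26 × 3.69 = 3.647 m³/s

3.65 m³/s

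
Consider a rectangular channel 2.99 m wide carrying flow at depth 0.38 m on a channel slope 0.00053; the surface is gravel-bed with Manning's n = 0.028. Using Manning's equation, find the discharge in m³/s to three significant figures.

0.421 m³/s

A = b·y = 2.99 × 0.38 = 1.136 m²
P = b + 2y = 2.99 + 2×0.38 = 3.750 m
R = A/P = 1.136/3.750 = 0.3030 m
Q = (1/n)·A·R^(2/3)·S^(1/2) = (1/0.028) × 1.136 × 0.3030^(2/3) × 0.00053^(1/2) = 0.4214 m³/s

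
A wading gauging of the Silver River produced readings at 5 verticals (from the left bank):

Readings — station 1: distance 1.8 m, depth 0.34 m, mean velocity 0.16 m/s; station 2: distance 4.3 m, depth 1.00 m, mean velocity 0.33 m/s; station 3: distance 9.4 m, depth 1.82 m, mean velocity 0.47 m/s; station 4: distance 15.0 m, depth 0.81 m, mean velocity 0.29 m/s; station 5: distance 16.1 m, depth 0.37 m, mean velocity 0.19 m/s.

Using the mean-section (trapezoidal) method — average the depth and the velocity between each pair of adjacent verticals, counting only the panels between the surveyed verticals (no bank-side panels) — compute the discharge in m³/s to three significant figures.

6.24 m³/s

Panel 1-2: Δb = 2.5 m, d̄ = (0.34+1.00)/2 = 0.67, v̄ = (0.16+0.33)/2 = 0.245 → q = 2.5×0.67×0.245 = 0.4104 m³/s
Panel 2-3: Δb = 5.1 m, d̄ = (1.00+1.82)/2 = 1.41, v̄ = (0.33+0.47)/2 = 0.4 → q = 5.1×1.41×0.4 = 2.876 m³/s
Panel 3-4: Δb = 5.6 m, d̄ = (1.82+0.81)/2 = 1.315, v̄ = (0.47+0.29)/2 = 0.38 → q = 5.6×1.315×0.38 = 2.798 m³/s
Panel 4-5: Δb = 1.1 m, d̄ = (0.81+0.37)/2 = 0.59, v̄ = (0.29+0.19)/2 = 0.24 → q = 1.1×0.59×0.24 = 0.1558 m³/s
Q = Σ q = 6.241 m³/s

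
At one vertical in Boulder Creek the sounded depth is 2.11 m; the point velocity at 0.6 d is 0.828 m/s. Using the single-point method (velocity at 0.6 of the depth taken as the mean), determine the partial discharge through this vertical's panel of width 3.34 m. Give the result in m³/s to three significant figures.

v̄ = v₀.₆ = 0.828 m/s
q = v̄ × d × w = 0.8280 × 2.11 × 3.34 = 5.835 m³/s

5.84 m³/s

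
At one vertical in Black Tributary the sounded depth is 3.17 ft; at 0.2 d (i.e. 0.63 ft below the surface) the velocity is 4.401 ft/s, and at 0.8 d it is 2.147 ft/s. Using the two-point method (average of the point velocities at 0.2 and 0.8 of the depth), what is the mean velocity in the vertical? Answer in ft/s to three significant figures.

3.27 ft/s

v̄ = (4.401 + 2.147) / 2 = 3.274 ft/s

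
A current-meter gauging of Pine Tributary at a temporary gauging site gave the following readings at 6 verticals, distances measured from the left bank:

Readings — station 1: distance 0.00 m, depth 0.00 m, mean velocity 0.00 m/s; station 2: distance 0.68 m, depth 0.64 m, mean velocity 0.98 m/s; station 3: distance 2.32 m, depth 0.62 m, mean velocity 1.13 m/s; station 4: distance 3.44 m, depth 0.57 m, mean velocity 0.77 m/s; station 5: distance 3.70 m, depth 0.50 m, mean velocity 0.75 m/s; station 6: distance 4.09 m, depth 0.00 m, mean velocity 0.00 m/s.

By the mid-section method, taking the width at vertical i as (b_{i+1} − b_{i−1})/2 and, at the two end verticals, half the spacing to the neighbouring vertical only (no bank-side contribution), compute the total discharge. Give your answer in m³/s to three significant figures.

2.12 m³/s

w_2 = (2.32 − 0.00)/2 = 1.16 m; q_2 = 0.98 × 0.64 × 1.16 = 0.7276 m³/s
w_3 = (3.44 − 0.68)/2 = 1.38 m; q_3 = 1.13 × 0.62 × 1.38 = 0.9668 m³/s
w_4 = (3.70 − 2.32)/2 = 0.69 m; q_4 = 0.77 × 0.57 × 0.69 = 0.3028 m³/s
w_5 = (4.09 − 3.44)/2 = 0.325 m; q_5 = 0.75 × 0.50 × 0.325 = 0.1219 m³/s
Stations 1, 6 contribute zero (depth or velocity is 0).
Q = Σ qᵢ = 2.119 m³/s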